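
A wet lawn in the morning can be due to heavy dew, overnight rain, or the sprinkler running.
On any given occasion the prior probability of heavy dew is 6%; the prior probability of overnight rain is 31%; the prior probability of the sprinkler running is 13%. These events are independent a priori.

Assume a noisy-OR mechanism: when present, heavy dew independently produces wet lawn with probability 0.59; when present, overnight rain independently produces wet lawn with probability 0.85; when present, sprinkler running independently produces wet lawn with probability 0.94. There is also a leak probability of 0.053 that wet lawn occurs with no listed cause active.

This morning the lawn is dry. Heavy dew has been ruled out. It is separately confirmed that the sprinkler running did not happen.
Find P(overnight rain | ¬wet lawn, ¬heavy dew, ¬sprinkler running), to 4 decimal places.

P(overnight rain | ¬wet lawn, ¬heavy dew, ¬sprinkler running) ≈ 0.0631

Under noisy-OR, P(wet lawn | causes) = 1 − (1−0.053)·∏(1−qᵢ) over the active causes.
Weight on overnight rain=true, given the evidence: 0.14205*0.31 = 0.044036
Normalizer over all consistent configurations: 0.947*0.69 + 0.14205*0.31 = 0.697466
P(overnight rain | ¬wet lawn, ¬heavy dew, ¬sprinkler running) = 0.044036/0.697466 ≈ 0.0631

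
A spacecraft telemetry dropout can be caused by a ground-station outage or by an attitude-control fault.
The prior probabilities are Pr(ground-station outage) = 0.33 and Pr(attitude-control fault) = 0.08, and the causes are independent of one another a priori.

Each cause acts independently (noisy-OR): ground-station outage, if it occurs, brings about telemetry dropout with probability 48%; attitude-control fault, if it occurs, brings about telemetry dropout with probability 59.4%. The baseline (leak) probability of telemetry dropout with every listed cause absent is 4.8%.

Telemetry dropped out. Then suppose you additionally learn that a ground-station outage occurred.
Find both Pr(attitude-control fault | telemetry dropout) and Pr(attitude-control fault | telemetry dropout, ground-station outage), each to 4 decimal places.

Under noisy-OR, P(telemetry dropout | causes) = 1 − (1−0.048)·∏(1−qᵢ) over the active causes.
Sum P(telemetry dropout|·) weighted by the priors over the 4 (ground-station outage, attitude-control fault) configurations:
  P(telemetry dropout) = 0.048*0.67*0.92 + 0.613488*0.67*0.08 + 0.50496*0.33*0.92 + 0.799014*0.33*0.08
        = 0.029587 + 0.032883 + 0.153306 + 0.021094 = 0.236870
The terms with attitude-control fault present sum to 0.053977, so
  P(attitude-control fault | telemetry dropout) = 0.053977 / 0.236870 ≈ 0.2279

With the extra evidence:
Sum P(telemetry dropout|·) weighted by the priors over both values of attitude-control fault:
  P(telemetry dropout | ground-station outage) = 0.50496·0.92 + 0.799014·0.08
        = 0.464563 + 0.063921 = 0.528484
Keeping only the attitude-control fault-present terms gives 0.063921, so
  P(attitude-control fault | telemetry dropout, ground-station outage) = 0.063921 / 0.528484 ≈ 0.1210
This is intercausal reasoning (explaining away): once ground-station outage accounts for the telemetry dropout, attitude-control fault becomes less likely.

Pr(attitude-control fault | telemetry dropout) ≈ 0.2279; Pr(attitude-control fault | telemetry dropout, ground-station outage) ≈ 0.1210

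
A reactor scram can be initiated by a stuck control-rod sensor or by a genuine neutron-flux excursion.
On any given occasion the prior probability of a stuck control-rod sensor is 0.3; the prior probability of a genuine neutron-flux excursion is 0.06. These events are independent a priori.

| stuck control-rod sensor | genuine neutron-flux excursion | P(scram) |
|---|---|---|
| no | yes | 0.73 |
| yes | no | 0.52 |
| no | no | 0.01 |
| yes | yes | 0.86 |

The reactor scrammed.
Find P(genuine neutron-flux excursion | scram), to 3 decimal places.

P(genuine neutron-flux excursion | scram) ≈ 0.231

P(scram) = 0.01×0.7×0.94 + 0.73×0.7×0.06 + 0.52×0.3×0.94 + 0.86×0.3×0.06 = 0.006580 + 0.030660 + 0.146640 + 0.015480 = 0.199360
Of this, 0.046140 comes from 0.030660 + 0.015480 (the genuine neutron-flux excursion=true cases).
So P(genuine neutron-flux excursion | scram) = 0.046140/0.199360 ≈ 0.231.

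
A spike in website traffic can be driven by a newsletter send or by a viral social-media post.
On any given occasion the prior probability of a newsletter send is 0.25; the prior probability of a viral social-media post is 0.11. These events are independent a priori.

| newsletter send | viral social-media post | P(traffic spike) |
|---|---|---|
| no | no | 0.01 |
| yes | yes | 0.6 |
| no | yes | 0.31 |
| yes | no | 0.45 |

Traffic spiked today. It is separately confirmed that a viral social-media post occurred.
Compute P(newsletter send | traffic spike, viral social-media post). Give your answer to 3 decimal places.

For the numerator, keep only newsletter send=true terms: 0.6·0.25 = 0.150000
The normalizing constant is 0.31·0.75 + 0.6·0.25 = 0.382500
Posterior = 0.150000 / 0.382500 ≈ 0.392

P(newsletter send | traffic spike, viral social-media post) ≈ 0.392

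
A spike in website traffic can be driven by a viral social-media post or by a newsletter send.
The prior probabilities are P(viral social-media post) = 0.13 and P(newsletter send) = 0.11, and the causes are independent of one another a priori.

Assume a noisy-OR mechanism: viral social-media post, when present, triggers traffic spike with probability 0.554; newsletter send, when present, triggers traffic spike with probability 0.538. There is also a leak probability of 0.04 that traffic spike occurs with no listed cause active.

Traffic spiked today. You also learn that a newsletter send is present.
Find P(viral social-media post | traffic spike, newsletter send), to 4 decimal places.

P(viral social-media post | traffic spike, newsletter send) ≈ 0.1772

Under noisy-OR, P(traffic spike | causes) = 1 − (1−0.04)·∏(1−qᵢ) over the active causes.
Sum P(traffic spike|·) weighted by the priors over both values of viral social-media post:
  P(traffic spike | newsletter send) = 0.55648*0.87 + 0.80219*0.13
        = 0.484138 + 0.104285 = 0.588423
Configurations with viral social-media post contribute 0.104285, so
  P(viral social-media post | traffic spike, newsletter send) = 0.104285 / 0.588423 ≈ 0.1772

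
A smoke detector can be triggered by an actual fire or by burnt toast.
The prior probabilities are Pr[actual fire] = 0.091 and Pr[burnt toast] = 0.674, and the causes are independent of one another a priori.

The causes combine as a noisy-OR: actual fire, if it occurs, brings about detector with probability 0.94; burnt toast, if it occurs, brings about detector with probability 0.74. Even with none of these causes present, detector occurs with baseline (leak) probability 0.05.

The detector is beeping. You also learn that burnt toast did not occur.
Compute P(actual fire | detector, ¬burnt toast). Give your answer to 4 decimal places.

P(actual fire | detector, ¬burnt toast) ≈ 0.6537

Under noisy-OR, P(detector | causes) = 1 − (1−0.05)·∏(1−qᵢ) over the active causes.
P(detector | ¬burnt toast) = 0.05*0.909 + 0.943*0.091 = 0.045450 + 0.085813 = 0.131263
Restricting to configurations with actual fire present: 0.943*0.091 = 0.085813.
P(actual fire | detector, ¬burnt toast) = 0.085813 / 0.131263 ≈ 0.6537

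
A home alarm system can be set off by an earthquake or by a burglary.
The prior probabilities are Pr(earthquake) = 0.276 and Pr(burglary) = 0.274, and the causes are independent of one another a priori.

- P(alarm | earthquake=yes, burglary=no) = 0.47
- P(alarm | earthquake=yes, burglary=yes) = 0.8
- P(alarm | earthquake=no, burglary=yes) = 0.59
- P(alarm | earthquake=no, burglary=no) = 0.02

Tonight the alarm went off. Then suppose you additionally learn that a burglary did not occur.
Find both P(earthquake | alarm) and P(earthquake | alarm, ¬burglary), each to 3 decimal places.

P(earthquake | alarm) ≈ 0.548; P(earthquake | alarm, ¬burglary) ≈ 0.900

Weight on earthquake=true, given the evidence: 0.094177 + 0.060499 = 0.154676
Normalizer over all consistent configurations: 0.02*0.724*0.726 + 0.59*0.724*0.274 + 0.47*0.276*0.726 + 0.8*0.276*0.274 = 0.282230
Posterior = 0.154676 / 0.282230 ≈ 0.548

Now also conditioning on burglary≠true:
Enumerate both values of earthquake and weight by the priors:
  P(alarm | ¬burglary) = 0.02×0.724 + 0.47×0.276
        = 0.014480 + 0.129720 = 0.144200
Configurations with earthquake contribute 0.129720, so
  P(earthquake | alarm, ¬burglary) = 0.129720 / 0.144200 ≈ 0.900
Ruling out burglary raises the posterior on earthquake — the flip side of explaining away.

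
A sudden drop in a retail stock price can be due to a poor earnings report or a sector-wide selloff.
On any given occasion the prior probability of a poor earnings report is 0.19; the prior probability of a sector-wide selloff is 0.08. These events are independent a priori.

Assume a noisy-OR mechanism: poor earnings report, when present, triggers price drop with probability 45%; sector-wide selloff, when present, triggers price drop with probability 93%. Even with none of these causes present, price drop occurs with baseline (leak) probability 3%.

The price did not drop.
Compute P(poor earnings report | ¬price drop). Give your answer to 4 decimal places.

P(poor earnings report | ¬price drop) ≈ 0.1143

Under noisy-OR, P(price drop | causes) = 1 − (1−0.03)·∏(1−qᵢ) over the active causes.
Enumerate the 4 (poor earnings report, sector-wide selloff) configurations and weight by the priors:
  P(¬price drop) = 0.97×0.81×0.92 + 0.0679×0.81×0.08 + 0.5335×0.19×0.92 + 0.037345×0.19×0.08
        = 0.722844 + 0.004400 + 0.093256 + 0.000568 = 0.821068
Keeping only the poor earnings report-present terms gives 0.093824, so
  P(poor earnings report | ¬price drop) = 0.093824 / 0.821068 ≈ 0.1143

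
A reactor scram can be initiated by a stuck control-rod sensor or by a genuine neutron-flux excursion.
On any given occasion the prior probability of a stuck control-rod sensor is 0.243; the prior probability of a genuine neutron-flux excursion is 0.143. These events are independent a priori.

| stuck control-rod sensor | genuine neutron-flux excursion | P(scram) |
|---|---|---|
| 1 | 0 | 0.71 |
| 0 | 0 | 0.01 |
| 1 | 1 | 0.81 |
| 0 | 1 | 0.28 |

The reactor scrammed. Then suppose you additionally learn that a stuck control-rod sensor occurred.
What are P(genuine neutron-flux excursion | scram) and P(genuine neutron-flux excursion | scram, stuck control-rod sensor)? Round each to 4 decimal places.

Weight on genuine neutron-flux excursion=true, given the evidence: 0.030310 + 0.028147 = 0.058457
Denominator P(scram): 0.01×0.757×0.857 + 0.28×0.757×0.143 + 0.71×0.243×0.857 + 0.81×0.243×0.143 = 0.212802
Posterior = 0.058457 / 0.212802 ≈ 0.2747

Now also conditioning on stuck control-rod sensor=true:
Numerator (weight on configurations with genuine neutron-flux excursion): 0.81·0.143 = 0.115830
Normalizer over all consistent configurations: 0.71·0.857 + 0.81·0.143 = 0.724300
Posterior = 0.115830 / 0.724300 ≈ 0.1599

P(genuine neutron-flux excursion | scram) ≈ 0.2747; P(genuine neutron-flux excursion | scram, stuck control-rod sensor) ≈ 0.1599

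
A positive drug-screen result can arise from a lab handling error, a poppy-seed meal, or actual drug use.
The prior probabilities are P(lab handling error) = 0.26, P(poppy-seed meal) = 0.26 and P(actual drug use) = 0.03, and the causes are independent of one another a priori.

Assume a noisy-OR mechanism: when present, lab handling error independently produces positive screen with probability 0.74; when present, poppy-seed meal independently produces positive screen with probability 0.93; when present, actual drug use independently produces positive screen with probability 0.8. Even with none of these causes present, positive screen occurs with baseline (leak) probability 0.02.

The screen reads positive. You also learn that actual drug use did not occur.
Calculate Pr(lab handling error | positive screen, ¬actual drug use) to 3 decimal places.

Pr(lab handling error | positive screen, ¬actual drug use) ≈ 0.525

Under noisy-OR, P(positive screen | causes) = 1 − (1−0.02)·∏(1−qᵢ) over the active causes.
Sum P(positive screen|·) weighted by the priors over the 4 (lab handling error, poppy-seed meal) configurations:
  P(positive screen | ¬actual drug use) = 0.02×0.74×0.74 + 0.9314×0.74×0.26 + 0.7452×0.26×0.74 + 0.982164×0.26×0.26
        = 0.010952 + 0.179201 + 0.143376 + 0.066394 = 0.399923
Configurations with lab handling error contribute 0.209770, so
  P(lab handling error | positive screen, ¬actual drug use) = 0.209770 / 0.399923 ≈ 0.525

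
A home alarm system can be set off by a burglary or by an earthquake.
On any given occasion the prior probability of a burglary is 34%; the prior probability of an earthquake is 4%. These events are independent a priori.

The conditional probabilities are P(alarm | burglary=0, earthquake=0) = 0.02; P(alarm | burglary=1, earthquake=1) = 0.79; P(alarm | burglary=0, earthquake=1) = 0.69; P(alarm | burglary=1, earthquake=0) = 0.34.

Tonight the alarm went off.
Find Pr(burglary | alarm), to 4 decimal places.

Pr(burglary | alarm) ≈ 0.7976

P(alarm) = 0.02*0.66*0.96 + 0.69*0.66*0.04 + 0.34*0.34*0.96 + 0.79*0.34*0.04 = 0.012672 + 0.018216 + 0.110976 + 0.010744 = 0.152608
Of this, 0.121720 comes from 0.110976 + 0.010744 (the burglary=true cases).
Hence the posterior is 0.121720/0.152608 ≈ 0.7976.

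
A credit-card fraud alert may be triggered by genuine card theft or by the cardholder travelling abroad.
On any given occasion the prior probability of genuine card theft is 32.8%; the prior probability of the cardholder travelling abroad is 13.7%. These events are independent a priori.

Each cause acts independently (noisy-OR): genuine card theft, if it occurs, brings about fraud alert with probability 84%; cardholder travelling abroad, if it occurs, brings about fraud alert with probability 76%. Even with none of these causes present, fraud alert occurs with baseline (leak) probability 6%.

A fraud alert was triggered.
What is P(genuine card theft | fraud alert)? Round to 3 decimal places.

Under noisy-OR, P(fraud alert | causes) = 1 − (1−0.06)·∏(1−qᵢ) over the active causes.
P(fraud alert) = 0.06·0.672·0.863 + 0.7744·0.672·0.137 + 0.8496·0.328·0.863 + 0.963904·0.328·0.137 = 0.034796 + 0.071294 + 0.240491 + 0.043314 = 0.389895
Of this, 0.283805 comes from 0.240491 + 0.043314 (the genuine card theft=true cases).
So P(genuine card theft | fraud alert) = 0.283805/0.389895 ≈ 0.728.

P(genuine card theft | fraud alert) ≈ 0.728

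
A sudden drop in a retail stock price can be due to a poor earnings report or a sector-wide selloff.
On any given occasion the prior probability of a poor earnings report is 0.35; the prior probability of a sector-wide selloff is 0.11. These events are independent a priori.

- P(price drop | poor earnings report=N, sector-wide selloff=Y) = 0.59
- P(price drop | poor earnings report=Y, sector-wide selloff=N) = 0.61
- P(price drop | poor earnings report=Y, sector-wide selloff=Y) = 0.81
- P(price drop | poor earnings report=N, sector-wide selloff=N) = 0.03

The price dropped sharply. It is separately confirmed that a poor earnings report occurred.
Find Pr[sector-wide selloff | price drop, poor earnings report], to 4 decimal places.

Pr[sector-wide selloff | price drop, poor earnings report] ≈ 0.1410

Sum P(price drop|·) weighted by the priors over both values of sector-wide selloff:
  P(price drop | poor earnings report) = 0.61*0.89 + 0.81*0.11
        = 0.542900 + 0.089100 = 0.632000
Configurations with sector-wide selloff contribute 0.089100, so
  P(sector-wide selloff | price drop, poor earnings report) = 0.089100 / 0.632000 ≈ 0.1410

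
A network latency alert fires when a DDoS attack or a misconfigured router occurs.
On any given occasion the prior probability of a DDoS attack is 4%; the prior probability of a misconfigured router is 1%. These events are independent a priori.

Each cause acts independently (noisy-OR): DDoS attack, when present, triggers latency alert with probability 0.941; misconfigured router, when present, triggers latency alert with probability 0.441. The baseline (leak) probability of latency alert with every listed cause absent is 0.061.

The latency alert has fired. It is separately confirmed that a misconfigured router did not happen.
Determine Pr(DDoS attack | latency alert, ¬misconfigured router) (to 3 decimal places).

Pr(DDoS attack | latency alert, ¬misconfigured router) ≈ 0.392

Under noisy-OR, P(latency alert | causes) = 1 − (1−0.061)·∏(1−qᵢ) over the active causes.
By total probability over both values of DDoS attack:
  P(latency alert | ¬misconfigured router) = 0.061×0.96 + 0.944599×0.04
        = 0.058560 + 0.037784 = 0.096344
Configurations with DDoS attack contribute 0.037784, so
  P(DDoS attack | latency alert, ¬misconfigured router) = 0.037784 / 0.096344 ≈ 0.392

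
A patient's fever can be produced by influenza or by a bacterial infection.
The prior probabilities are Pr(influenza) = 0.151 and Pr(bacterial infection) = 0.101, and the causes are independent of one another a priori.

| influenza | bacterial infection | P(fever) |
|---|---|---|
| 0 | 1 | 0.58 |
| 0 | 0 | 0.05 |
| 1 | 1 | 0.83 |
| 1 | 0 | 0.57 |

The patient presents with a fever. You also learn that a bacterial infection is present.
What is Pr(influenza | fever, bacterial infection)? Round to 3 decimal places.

Numerator (weight on configurations with influenza): 0.83×0.151 = 0.125330
Denominator P(fever | bacterial infection): 0.58×0.849 + 0.83×0.151 = 0.617750
P(influenza | fever, bacterial infection) = 0.125330/0.617750 ≈ 0.203

Pr(influenza | fever, bacterial infection) ≈ 0.203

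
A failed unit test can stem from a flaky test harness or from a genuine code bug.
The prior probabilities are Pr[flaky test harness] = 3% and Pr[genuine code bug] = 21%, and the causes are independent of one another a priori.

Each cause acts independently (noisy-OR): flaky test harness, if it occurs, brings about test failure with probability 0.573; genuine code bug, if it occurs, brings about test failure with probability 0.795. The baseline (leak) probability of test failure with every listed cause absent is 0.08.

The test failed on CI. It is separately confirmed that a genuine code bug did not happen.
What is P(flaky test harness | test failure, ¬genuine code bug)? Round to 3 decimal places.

Under noisy-OR, P(test failure | causes) = 1 − (1−0.08)·∏(1−qᵢ) over the active causes.
By total probability over both values of flaky test harness:
  P(test failure | ¬genuine code bug) = 0.08*0.97 + 0.60716*0.03
        = 0.077600 + 0.018215 = 0.095815
Configurations with flaky test harness contribute 0.018215, so
  P(flaky test harness | test failure, ¬genuine code bug) = 0.018215 / 0.095815 ≈ 0.190

P(flaky test harness | test failure, ¬genuine code bug) ≈ 0.190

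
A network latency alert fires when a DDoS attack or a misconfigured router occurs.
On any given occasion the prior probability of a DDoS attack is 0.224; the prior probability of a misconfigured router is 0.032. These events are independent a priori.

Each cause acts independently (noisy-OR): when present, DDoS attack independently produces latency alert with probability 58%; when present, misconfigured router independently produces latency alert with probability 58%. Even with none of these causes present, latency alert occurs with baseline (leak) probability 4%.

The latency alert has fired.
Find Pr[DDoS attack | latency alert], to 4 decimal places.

Under noisy-OR, P(latency alert | causes) = 1 − (1−0.04)·∏(1−qᵢ) over the active causes.
Weight on DDoS attack=true, given the evidence: 0.129405 + 0.005954 = 0.135359
Normalizer over all consistent configurations: 0.04×0.776×0.968 + 0.5968×0.776×0.032 + 0.5968×0.224×0.968 + 0.830656×0.224×0.032 = 0.180226
P(DDoS attack | latency alert) = 0.135359/0.180226 ≈ 0.7511

Pr[DDoS attack | latency alert] ≈ 0.7511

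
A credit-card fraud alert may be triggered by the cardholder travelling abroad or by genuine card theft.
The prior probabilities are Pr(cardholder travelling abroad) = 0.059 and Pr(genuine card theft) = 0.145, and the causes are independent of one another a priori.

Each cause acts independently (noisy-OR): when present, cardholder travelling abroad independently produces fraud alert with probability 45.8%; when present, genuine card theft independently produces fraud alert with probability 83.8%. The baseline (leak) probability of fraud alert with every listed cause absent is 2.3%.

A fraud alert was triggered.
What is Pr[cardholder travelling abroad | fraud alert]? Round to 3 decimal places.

Under noisy-OR, P(fraud alert | causes) = 1 − (1−0.023)·∏(1−qᵢ) over the active causes.
Sum P(fraud alert|·) weighted by the priors over the 4 (cardholder travelling abroad, genuine card theft) configurations:
  P(fraud alert) = 0.023·0.941·0.855 + 0.841726·0.941·0.145 + 0.470466·0.059·0.855 + 0.914215·0.059·0.145
        = 0.018505 + 0.114849 + 0.023733 + 0.007821 = 0.164908
Keeping only the cardholder travelling abroad-present terms gives 0.031554, so
  P(cardholder travelling abroad | fraud alert) = 0.031554 / 0.164908 ≈ 0.191

Pr[cardholder travelling abroad | fraud alert] ≈ 0.191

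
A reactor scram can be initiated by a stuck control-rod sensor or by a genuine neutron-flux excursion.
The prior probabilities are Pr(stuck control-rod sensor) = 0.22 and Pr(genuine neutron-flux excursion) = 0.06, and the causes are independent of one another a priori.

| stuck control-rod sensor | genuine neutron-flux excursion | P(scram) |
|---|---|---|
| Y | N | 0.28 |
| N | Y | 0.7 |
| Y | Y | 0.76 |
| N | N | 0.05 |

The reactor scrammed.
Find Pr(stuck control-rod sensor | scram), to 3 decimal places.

Weight on stuck control-rod sensor=true, given the evidence: 0.057904 + 0.010032 = 0.067936
Denominator P(scram): 0.05*0.78*0.94 + 0.7*0.78*0.06 + 0.28*0.22*0.94 + 0.76*0.22*0.06 = 0.137356
Posterior = 0.067936 / 0.137356 ≈ 0.495

Pr(stuck control-rod sensor | scram) ≈ 0.495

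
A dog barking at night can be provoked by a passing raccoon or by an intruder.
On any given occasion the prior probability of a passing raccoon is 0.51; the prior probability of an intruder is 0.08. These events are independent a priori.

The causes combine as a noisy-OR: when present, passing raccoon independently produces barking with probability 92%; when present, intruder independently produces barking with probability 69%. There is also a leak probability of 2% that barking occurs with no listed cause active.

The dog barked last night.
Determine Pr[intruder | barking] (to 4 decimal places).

Under noisy-OR, P(barking | causes) = 1 − (1−0.02)·∏(1−qᵢ) over the active causes.
Weight on intruder=true, given the evidence: 0.027291 + 0.039808 = 0.067099
Denominator P(barking): 0.02·0.49·0.92 + 0.6962·0.49·0.08 + 0.9216·0.51·0.92 + 0.975696·0.51·0.08 = 0.508530
Posterior = 0.067099 / 0.508530 ≈ 0.1319

Pr[intruder | barking] ≈ 0.1319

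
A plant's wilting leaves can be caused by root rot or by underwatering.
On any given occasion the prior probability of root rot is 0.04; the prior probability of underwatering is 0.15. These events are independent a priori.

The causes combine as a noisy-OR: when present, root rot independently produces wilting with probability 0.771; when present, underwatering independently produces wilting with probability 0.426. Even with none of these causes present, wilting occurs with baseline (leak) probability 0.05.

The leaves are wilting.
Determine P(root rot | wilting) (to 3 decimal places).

Under noisy-OR, P(wilting | causes) = 1 − (1−0.05)·∏(1−qᵢ) over the active causes.
By total probability over the 4 (root rot, underwatering) configurations:
  P(wilting) = 0.05×0.96×0.85 + 0.4547×0.96×0.15 + 0.78245×0.04×0.85 + 0.875126×0.04×0.15
        = 0.040800 + 0.065477 + 0.026603 + 0.005251 = 0.138131
Configurations with root rot contribute 0.031854, so
  P(root rot | wilting) = 0.031854 / 0.138131 ≈ 0.231

P(root rot | wilting) ≈ 0.231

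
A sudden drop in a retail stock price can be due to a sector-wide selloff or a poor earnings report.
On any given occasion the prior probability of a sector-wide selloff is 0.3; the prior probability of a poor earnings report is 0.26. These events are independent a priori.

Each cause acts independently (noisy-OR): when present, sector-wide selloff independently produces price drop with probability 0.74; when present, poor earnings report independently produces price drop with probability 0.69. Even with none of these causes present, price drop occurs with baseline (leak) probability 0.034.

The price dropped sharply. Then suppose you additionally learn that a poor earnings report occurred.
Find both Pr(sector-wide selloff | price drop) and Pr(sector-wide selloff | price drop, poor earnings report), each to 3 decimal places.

Under noisy-OR, P(price drop | causes) = 1 − (1−0.034)·∏(1−qᵢ) over the active causes.
By total probability over the 4 (sector-wide selloff, poor earnings report) configurations:
  P(price drop) = 0.034*0.7*0.74 + 0.70054*0.7*0.26 + 0.74884*0.3*0.74 + 0.92214*0.3*0.26
        = 0.017612 + 0.127498 + 0.166242 + 0.071927 = 0.383279
The terms with sector-wide selloff present sum to 0.238169, so
  P(sector-wide selloff | price drop) = 0.238169 / 0.383279 ≈ 0.621

With the extra evidence:
By total probability over both values of sector-wide selloff:
  P(price drop | poor earnings report) = 0.70054*0.7 + 0.92214*0.3
        = 0.490378 + 0.276642 = 0.767020
Configurations with sector-wide selloff contribute 0.276642, so
  P(sector-wide selloff | price drop, poor earnings report) = 0.276642 / 0.767020 ≈ 0.361

Pr(sector-wide selloff | price drop) ≈ 0.621; Pr(sector-wide selloff | price drop, poor earnings report) ≈ 0.361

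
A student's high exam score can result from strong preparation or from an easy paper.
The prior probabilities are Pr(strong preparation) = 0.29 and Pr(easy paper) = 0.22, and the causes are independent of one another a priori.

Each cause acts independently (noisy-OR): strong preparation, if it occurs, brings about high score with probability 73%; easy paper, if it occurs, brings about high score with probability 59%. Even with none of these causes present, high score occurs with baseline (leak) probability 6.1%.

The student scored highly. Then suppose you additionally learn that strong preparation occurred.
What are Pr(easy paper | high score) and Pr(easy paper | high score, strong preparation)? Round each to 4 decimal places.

Pr(easy paper | high score) ≈ 0.4306; Pr(easy paper | high score, strong preparation) ≈ 0.2529

Under noisy-OR, P(high score | causes) = 1 − (1−0.061)·∏(1−qᵢ) over the active causes.
P(high score) = 0.061×0.71×0.78 + 0.61501×0.71×0.22 + 0.74647×0.29×0.78 + 0.896053×0.29×0.22 = 0.033782 + 0.096065 + 0.168852 + 0.057168 = 0.355867
The easy paper-present share is 0.096065 + 0.057168 = 0.153233.
Hence the posterior is 0.153233/0.355867 ≈ 0.4306.

Now also conditioning on strong preparation=true:
Numerator (weight on configurations with easy paper): 0.896053·0.22 = 0.197132
The normalizing constant is 0.74647·0.78 + 0.896053·0.22 = 0.779379
P(easy paper | high score, strong preparation) = 0.197132/0.779379 ≈ 0.2529
The drop from 0.4306 to 0.2529 is the explaining-away (discounting) effect.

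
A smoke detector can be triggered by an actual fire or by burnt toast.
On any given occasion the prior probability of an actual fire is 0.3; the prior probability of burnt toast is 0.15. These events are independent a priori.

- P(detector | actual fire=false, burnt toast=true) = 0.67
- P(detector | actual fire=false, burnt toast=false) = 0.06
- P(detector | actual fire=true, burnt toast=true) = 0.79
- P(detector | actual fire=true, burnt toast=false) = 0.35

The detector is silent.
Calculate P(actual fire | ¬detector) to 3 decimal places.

Enumerate the 4 (actual fire, burnt toast) configurations and weight by the priors:
  P(¬detector) = 0.94×0.7×0.85 + 0.33×0.7×0.15 + 0.65×0.3×0.85 + 0.21×0.3×0.15
        = 0.559300 + 0.034650 + 0.165750 + 0.009450 = 0.769150
The terms with actual fire present sum to 0.175200, so
  P(actual fire | ¬detector) = 0.175200 / 0.769150 ≈ 0.228

P(actual fire | ¬detector) ≈ 0.228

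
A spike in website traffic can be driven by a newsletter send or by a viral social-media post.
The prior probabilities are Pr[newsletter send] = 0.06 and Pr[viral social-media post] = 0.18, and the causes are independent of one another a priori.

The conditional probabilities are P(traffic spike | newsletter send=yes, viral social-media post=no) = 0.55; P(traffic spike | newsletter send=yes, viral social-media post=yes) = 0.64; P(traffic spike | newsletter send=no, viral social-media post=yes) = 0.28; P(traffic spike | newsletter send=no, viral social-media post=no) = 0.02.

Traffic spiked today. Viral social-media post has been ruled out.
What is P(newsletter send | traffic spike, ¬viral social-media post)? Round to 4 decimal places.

P(traffic spike | ¬viral social-media post) = 0.02·0.94 + 0.55·0.06 = 0.018800 + 0.033000 = 0.051800
Of this, 0.033000 comes from 0.55·0.06 (the newsletter send=true cases).
Hence the posterior is 0.033000/0.051800 ≈ 0.6371.

P(newsletter send | traffic spike, ¬viral social-media post) ≈ 0.6371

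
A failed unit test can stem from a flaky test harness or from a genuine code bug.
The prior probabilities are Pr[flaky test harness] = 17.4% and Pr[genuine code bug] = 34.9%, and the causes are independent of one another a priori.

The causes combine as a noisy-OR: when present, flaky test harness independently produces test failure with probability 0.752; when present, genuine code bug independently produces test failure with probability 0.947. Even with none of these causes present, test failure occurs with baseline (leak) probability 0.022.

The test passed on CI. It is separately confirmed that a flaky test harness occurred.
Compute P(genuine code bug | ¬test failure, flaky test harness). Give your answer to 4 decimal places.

Under noisy-OR, P(test failure | causes) = 1 − (1−0.022)·∏(1−qᵢ) over the active causes.
Weight on genuine code bug=true, given the evidence: 0.012855*0.349 = 0.004486
The normalizing constant is 0.242544*0.651 + 0.012855*0.349 = 0.162382
Posterior = 0.004486 / 0.162382 ≈ 0.0276

P(genuine code bug | ¬test failure, flaky test harness) ≈ 0.0276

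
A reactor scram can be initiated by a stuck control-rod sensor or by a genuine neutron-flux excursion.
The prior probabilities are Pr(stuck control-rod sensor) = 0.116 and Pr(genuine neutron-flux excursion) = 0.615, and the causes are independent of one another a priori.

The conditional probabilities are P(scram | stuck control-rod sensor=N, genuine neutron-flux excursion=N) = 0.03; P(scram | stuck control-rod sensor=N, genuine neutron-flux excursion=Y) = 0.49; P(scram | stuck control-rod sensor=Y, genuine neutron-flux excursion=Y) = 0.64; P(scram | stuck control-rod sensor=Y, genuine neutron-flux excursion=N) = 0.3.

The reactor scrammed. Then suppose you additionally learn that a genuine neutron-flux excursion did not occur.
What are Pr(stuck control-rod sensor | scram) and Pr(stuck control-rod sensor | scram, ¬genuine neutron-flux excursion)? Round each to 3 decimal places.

Enumerate the 4 (stuck control-rod sensor, genuine neutron-flux excursion) configurations and weight by the priors:
  P(scram) = 0.03*0.884*0.385 + 0.49*0.884*0.615 + 0.3*0.116*0.385 + 0.64*0.116*0.615
        = 0.010210 + 0.266393 + 0.013398 + 0.045658 = 0.335659
Keeping only the stuck control-rod sensor-present terms gives 0.059056, so
  P(stuck control-rod sensor | scram) = 0.059056 / 0.335659 ≈ 0.176

Now also conditioning on genuine neutron-flux excursion≠true:
P(scram | ¬genuine neutron-flux excursion) = 0.03*0.884 + 0.3*0.116 = 0.026520 + 0.034800 = 0.061320
Of this, 0.034800 comes from 0.3*0.116 (the stuck control-rod sensor=true cases).
Hence the posterior is 0.034800/0.061320 ≈ 0.568.

Pr(stuck control-rod sensor | scram) ≈ 0.176; Pr(stuck control-rod sensor | scram, ¬genuine neutron-flux excursion) ≈ 0.568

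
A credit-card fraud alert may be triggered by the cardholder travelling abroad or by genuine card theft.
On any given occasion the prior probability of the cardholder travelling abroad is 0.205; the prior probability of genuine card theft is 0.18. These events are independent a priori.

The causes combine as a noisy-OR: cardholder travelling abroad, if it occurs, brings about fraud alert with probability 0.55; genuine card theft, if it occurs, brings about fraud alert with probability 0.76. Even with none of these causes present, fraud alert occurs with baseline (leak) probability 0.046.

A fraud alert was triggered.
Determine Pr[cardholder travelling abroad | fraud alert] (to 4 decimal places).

Pr[cardholder travelling abroad | fraud alert] ≈ 0.4790

Under noisy-OR, P(fraud alert | causes) = 1 − (1−0.046)·∏(1−qᵢ) over the active causes.
For the numerator, keep only cardholder travelling abroad=true terms: 0.095935 + 0.033098 = 0.129033
Denominator P(fraud alert): 0.046×0.795×0.82 + 0.77104×0.795×0.18 + 0.5707×0.205×0.82 + 0.896968×0.205×0.18 = 0.269356
Posterior = 0.129033 / 0.269356 ≈ 0.4790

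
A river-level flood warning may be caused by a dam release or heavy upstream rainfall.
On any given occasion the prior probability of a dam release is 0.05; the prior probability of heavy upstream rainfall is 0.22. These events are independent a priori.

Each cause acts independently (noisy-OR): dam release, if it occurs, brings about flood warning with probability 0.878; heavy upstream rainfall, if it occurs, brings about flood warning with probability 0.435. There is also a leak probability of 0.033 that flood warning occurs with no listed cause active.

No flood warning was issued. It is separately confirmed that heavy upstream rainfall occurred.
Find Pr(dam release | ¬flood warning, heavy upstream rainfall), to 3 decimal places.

Under noisy-OR, P(flood warning | causes) = 1 − (1−0.033)·∏(1−qᵢ) over the active causes.
By total probability over both values of dam release:
  P(¬flood warning | heavy upstream rainfall) = 0.546355·0.95 + 0.066655·0.05
        = 0.519037 + 0.003333 = 0.522370
Configurations with dam release contribute 0.003333, so
  P(dam release | ¬flood warning, heavy upstream rainfall) = 0.003333 / 0.522370 ≈ 0.006

Pr(dam release | ¬flood warning, heavy upstream rainfall) ≈ 0.006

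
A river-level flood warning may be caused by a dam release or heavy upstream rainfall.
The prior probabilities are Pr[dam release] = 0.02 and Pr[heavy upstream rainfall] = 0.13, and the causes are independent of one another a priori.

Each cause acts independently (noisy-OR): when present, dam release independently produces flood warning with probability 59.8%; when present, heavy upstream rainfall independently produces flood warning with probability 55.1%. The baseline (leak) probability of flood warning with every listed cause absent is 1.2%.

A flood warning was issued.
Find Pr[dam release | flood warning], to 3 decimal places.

Under noisy-OR, P(flood warning | causes) = 1 − (1−0.012)·∏(1−qᵢ) over the active causes.
Enumerate the 4 (dam release, heavy upstream rainfall) configurations and weight by the priors:
  P(flood warning) = 0.012·0.98·0.87 + 0.556388·0.98·0.13 + 0.602824·0.02·0.87 + 0.821668·0.02·0.13
        = 0.010231 + 0.070884 + 0.010489 + 0.002136 = 0.093740
The terms with dam release present sum to 0.012625, so
  P(dam release | flood warning) = 0.012625 / 0.093740 ≈ 0.135

Pr[dam release | flood warning] ≈ 0.135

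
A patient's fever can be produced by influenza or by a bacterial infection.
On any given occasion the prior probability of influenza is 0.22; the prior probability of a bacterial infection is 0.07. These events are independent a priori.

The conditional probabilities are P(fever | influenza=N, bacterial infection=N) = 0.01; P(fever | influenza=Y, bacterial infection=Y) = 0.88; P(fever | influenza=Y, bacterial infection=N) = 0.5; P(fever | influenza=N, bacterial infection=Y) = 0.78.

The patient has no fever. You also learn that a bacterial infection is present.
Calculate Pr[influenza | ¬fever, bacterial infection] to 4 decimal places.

Sum P(¬fever|·) weighted by the priors over both values of influenza:
  P(¬fever | bacterial infection) = 0.22×0.78 + 0.12×0.22
        = 0.171600 + 0.026400 = 0.198000
Configurations with influenza contribute 0.026400, so
  P(influenza | ¬fever, bacterial infection) = 0.026400 / 0.198000 ≈ 0.1333

Pr[influenza | ¬fever, bacterial infection] ≈ 0.1333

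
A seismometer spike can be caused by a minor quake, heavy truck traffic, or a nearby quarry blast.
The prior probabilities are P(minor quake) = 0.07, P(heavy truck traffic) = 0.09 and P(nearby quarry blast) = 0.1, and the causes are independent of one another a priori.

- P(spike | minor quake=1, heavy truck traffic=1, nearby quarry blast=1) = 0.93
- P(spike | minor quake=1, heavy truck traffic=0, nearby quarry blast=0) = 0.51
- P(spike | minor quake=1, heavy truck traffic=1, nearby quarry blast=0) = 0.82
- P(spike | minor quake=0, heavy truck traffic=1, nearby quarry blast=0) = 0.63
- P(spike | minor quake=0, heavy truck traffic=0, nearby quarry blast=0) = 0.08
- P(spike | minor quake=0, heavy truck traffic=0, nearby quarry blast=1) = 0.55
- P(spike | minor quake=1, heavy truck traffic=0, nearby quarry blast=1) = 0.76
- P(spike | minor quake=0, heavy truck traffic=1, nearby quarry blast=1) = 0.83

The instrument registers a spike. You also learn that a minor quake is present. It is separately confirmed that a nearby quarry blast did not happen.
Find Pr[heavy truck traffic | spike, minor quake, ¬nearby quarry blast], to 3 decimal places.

Pr[heavy truck traffic | spike, minor quake, ¬nearby quarry blast] ≈ 0.137

For the numerator, keep only heavy truck traffic=true terms: 0.82·0.09 = 0.073800
Normalizer over all consistent configurations: 0.51·0.91 + 0.82·0.09 = 0.537900
P(heavy truck traffic | spike, minor quake, ¬nearby quarry blast) = 0.073800/0.537900 ≈ 0.137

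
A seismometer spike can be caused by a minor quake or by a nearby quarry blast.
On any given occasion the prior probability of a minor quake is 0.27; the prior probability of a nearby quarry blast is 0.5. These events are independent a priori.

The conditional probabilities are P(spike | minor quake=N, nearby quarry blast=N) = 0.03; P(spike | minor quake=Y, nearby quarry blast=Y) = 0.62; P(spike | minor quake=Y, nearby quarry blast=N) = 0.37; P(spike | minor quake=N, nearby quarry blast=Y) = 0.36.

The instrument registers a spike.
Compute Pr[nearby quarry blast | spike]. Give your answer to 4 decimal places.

Pr[nearby quarry blast | spike] ≈ 0.7793

By total probability over the 4 (minor quake, nearby quarry blast) configurations:
  P(spike) = 0.03*0.73*0.5 + 0.36*0.73*0.5 + 0.37*0.27*0.5 + 0.62*0.27*0.5
        = 0.010950 + 0.131400 + 0.049950 + 0.083700 = 0.276000
Keeping only the nearby quarry blast-present terms gives 0.215100, so
  P(nearby quarry blast | spike) = 0.215100 / 0.276000 ≈ 0.7793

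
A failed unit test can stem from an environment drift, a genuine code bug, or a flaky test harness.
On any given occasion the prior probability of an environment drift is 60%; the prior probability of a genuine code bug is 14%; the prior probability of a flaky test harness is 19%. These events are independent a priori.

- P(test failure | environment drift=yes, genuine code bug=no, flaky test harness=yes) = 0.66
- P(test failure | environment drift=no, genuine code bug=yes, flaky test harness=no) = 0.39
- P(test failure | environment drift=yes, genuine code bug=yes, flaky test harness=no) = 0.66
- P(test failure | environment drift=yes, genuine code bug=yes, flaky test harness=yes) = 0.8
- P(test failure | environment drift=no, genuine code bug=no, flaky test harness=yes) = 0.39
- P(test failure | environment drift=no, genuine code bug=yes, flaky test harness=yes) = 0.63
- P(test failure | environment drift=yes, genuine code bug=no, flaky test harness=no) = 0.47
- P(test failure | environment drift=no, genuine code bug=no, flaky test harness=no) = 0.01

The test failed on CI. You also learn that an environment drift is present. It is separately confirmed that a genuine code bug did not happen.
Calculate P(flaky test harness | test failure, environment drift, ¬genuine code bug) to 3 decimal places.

P(flaky test harness | test failure, environment drift, ¬genuine code bug) ≈ 0.248

Enumerate both values of flaky test harness and weight by the priors:
  P(test failure | environment drift, ¬genuine code bug) = 0.47×0.81 + 0.66×0.19
        = 0.380700 + 0.125400 = 0.506100
The terms with flaky test harness present sum to 0.125400, so
  P(flaky test harness | test failure, environment drift, ¬genuine code bug) = 0.125400 / 0.506100 ≈ 0.248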